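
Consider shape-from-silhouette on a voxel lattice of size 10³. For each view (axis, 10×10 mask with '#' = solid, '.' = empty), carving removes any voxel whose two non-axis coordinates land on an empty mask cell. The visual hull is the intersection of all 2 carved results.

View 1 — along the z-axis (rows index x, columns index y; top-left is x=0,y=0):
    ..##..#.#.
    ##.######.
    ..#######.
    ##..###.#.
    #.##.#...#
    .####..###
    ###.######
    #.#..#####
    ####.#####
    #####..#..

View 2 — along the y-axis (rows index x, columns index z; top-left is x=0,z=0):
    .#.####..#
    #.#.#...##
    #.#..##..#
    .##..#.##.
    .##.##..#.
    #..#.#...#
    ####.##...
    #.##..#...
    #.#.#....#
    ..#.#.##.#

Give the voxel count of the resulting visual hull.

full grid |V| = 1000
step 1: project along z, AND mask (68/100) → |grid| = 680
step 2: project along y, AND mask (49/100) → |grid| = 330

voxel count = 330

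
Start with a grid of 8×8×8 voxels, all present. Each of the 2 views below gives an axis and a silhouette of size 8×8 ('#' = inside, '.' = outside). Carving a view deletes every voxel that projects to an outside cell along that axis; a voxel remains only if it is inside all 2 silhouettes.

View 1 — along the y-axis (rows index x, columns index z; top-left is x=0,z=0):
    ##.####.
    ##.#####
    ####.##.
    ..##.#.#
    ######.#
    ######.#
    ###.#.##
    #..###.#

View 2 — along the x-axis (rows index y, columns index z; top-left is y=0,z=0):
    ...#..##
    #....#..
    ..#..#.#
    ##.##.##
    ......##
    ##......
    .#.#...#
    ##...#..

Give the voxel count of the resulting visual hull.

voxel count = 147

before carving: 512 voxels (8×8×8)
after view 1 [y-axis, 48 of 64 cells solid] → remaining = 384
after view 2 [x-axis, 24 of 64 cells solid] → remaining = 147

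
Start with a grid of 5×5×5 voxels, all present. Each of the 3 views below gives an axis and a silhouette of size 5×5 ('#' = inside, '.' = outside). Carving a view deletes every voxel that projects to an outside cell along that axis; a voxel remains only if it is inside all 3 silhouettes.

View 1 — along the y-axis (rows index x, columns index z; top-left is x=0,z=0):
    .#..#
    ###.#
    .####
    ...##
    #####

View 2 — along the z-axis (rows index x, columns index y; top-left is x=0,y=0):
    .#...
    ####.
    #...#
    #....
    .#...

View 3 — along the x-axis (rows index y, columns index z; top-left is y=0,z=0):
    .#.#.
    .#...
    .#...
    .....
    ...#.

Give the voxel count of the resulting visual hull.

start: 5×5×5 = 125 voxels
carve view 1 (along y, XZ-mask fill 17/25): 85 voxels remain
carve view 2 (along z, XY-mask fill 9/25): 33 voxels remain
carve view 3 (along x, YZ-mask fill 5/25): 9 voxels remain

voxel count = 9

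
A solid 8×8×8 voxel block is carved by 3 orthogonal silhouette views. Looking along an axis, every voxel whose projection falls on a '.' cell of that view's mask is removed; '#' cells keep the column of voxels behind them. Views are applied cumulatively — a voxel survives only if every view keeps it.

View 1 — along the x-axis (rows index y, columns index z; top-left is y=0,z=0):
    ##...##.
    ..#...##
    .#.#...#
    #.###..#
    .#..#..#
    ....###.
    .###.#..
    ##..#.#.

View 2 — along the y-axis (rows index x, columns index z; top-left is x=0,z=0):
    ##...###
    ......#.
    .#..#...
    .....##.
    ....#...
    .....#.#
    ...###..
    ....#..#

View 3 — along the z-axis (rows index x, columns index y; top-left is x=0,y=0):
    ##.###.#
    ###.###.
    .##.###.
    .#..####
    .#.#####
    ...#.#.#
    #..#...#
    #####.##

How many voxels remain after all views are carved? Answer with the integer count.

start: 8×8×8 = 512 voxels
after view 1 [x-axis, 29 of 64 cells solid] → remaining = 232
after view 2 [y-axis, 18 of 64 cells solid] → remaining = 68
after view 3 [z-axis, 41 of 64 cells solid] → remaining = 45

|visual hull| = 45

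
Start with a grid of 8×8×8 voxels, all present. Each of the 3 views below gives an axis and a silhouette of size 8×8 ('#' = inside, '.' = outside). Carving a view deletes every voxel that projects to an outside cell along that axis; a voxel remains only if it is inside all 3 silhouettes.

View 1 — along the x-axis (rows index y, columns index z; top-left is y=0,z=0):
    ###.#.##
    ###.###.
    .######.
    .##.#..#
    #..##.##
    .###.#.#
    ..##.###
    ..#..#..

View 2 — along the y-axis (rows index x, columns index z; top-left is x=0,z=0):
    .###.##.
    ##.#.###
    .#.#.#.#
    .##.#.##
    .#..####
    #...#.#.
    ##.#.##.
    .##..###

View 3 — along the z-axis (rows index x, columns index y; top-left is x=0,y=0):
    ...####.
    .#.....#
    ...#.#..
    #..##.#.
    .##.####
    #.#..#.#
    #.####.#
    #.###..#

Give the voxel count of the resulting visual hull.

voxel count = 91

full grid |V| = 512
  1. axis=0 (YZ plane), |mask|=39  ⇒  voxels=312
  2. axis=1 (XZ plane), |mask|=38  ⇒  voxels=186
  3. axis=2 (XY plane), |mask|=33  ⇒  voxels=91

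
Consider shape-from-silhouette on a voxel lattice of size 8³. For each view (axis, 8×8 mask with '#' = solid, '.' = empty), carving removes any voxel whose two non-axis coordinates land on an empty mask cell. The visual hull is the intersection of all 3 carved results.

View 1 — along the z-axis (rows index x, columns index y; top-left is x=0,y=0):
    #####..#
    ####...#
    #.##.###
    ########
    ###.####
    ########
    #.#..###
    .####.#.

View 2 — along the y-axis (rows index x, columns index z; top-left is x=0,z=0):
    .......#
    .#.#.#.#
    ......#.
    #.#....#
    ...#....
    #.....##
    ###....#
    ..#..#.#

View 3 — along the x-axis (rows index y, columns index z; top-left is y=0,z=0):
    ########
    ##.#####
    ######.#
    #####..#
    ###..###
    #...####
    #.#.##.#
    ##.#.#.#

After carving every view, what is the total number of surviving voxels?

initial block: 8^3 = 512
step 1: project along z, AND mask (50/64) → |grid| = 400
step 2: project along y, AND mask (20/64) → |grid| = 122
step 3: project along x, AND mask (49/64) → |grid| = 101

remaining voxels: 101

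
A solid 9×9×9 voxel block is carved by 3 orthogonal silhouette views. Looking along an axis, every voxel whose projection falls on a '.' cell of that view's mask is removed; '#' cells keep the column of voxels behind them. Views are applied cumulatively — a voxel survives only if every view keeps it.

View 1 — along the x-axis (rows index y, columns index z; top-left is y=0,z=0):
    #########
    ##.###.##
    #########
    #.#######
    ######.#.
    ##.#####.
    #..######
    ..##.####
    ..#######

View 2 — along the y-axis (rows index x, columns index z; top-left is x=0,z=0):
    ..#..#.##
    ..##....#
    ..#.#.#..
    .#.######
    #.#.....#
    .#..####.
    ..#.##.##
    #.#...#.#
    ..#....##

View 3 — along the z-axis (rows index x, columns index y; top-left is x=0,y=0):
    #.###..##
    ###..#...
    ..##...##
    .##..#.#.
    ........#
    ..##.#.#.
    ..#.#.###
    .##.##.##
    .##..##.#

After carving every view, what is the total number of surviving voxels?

|visual hull| = 135

full grid |V| = 729
  1. axis=0 (YZ plane), |mask|=67  ⇒  voxels=603
  2. axis=1 (XZ plane), |mask|=37  ⇒  voxels=274
  3. axis=2 (XY plane), |mask|=39  ⇒  voxels=135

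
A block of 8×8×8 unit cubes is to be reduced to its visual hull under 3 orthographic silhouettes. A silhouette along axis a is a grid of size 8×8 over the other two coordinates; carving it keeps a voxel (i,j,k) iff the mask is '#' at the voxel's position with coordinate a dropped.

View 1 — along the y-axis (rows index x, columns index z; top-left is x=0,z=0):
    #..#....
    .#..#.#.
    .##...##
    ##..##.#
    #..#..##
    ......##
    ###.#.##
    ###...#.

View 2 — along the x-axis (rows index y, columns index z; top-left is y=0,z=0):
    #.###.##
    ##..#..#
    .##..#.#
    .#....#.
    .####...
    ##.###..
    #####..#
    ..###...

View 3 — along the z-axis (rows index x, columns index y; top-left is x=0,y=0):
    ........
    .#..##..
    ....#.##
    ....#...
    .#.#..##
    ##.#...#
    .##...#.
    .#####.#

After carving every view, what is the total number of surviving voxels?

voxel count = 48

before carving: 512 voxels (8×8×8)
after view 1 [y-axis, 30 of 64 cells solid] → remaining = 240
after view 2 [x-axis, 34 of 64 cells solid] → remaining = 127
after view 3 [z-axis, 24 of 64 cells solid] → remaining = 48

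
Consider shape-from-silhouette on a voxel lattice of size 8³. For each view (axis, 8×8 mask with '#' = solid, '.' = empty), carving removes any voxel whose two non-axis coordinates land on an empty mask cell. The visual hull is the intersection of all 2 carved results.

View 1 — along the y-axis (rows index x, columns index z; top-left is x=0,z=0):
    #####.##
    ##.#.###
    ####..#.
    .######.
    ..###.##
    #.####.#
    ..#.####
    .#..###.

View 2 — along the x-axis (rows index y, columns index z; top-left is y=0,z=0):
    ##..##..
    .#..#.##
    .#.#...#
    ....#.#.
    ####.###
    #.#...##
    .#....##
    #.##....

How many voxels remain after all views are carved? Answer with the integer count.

initial block: 8^3 = 512
[1] y-view keeps 44 columns → grid now 352
[2] x-view keeps 30 columns → grid now 165

remaining voxels: 165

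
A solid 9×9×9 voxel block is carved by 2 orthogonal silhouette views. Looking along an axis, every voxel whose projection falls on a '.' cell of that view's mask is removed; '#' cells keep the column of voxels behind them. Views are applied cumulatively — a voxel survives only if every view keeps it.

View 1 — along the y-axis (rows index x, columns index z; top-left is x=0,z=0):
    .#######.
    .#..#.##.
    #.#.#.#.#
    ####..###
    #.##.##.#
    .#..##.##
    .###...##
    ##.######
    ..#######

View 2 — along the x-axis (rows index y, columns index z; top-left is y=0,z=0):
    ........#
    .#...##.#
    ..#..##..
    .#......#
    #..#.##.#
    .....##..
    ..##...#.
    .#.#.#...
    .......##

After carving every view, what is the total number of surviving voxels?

initial block: 9^3 = 729
V1 y: intersect with XZ mask (54 set) -- 486 left
V2 x: intersect with YZ mask (25 set) -- 154 left

voxel count = 154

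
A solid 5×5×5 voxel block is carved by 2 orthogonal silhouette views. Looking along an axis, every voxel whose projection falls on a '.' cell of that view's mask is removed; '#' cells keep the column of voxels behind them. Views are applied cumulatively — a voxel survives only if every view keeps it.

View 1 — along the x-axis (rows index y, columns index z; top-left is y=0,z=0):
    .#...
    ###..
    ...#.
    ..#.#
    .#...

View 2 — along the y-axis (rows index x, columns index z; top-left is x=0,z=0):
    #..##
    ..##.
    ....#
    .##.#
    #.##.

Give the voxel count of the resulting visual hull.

full grid |V| = 125
carve view 1 (along x, YZ-mask fill 8/25): 40 voxels remain
carve view 2 (along y, XZ-mask fill 12/25): 17 voxels remain

voxel count = 17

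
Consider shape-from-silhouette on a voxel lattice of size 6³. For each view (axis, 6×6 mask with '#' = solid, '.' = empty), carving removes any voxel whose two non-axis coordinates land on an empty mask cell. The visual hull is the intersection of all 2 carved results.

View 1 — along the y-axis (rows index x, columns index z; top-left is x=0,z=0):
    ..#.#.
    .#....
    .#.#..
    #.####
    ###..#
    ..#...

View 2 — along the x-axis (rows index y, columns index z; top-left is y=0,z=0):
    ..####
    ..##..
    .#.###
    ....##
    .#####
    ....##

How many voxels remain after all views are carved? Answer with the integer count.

remaining voxels: 46

start: 6×6×6 = 216 voxels
after view 1 [y-axis, 15 of 36 cells solid] → remaining = 90
after view 2 [x-axis, 19 of 36 cells solid] → remaining = 46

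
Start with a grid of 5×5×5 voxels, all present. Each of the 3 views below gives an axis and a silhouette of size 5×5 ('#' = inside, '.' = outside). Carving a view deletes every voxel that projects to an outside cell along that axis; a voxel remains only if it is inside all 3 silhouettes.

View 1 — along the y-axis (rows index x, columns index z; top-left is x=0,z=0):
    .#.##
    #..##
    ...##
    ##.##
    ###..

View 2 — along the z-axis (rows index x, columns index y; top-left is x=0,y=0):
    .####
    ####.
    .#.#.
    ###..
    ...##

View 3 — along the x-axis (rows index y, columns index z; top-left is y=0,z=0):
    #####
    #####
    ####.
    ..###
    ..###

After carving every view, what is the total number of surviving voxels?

36 voxels

start: 5×5×5 = 125 voxels
V1 y: intersect with XZ mask (15 set) -- 75 left
V2 z: intersect with XY mask (15 set) -- 46 left
V3 x: intersect with YZ mask (20 set) -- 36 left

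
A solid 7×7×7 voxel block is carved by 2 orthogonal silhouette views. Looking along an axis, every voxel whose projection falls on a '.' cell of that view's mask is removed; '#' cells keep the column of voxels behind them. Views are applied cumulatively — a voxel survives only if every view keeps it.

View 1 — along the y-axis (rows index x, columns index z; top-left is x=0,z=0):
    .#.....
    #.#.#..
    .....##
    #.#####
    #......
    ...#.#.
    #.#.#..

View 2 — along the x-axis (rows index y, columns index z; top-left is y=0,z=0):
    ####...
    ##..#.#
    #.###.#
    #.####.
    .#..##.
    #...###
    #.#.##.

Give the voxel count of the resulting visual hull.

voxel count = 81

initial block: 7^3 = 343
step 1: project along y, AND mask (18/49) → |grid| = 126
step 2: project along x, AND mask (29/49) → |grid| = 81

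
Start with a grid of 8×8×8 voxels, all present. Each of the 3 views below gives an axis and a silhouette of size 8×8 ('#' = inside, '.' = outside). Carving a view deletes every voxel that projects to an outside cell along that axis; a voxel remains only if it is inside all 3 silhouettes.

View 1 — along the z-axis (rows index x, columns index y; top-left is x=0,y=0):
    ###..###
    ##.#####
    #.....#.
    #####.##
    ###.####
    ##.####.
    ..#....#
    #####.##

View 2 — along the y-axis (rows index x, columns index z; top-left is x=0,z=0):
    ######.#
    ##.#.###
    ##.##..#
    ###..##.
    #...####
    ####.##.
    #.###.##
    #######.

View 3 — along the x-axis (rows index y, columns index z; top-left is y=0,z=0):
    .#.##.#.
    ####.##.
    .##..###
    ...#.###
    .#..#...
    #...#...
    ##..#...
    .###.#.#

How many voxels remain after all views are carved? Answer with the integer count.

voxel count = 130

start: 8×8×8 = 512 voxels
after view 1 [z-axis, 44 of 64 cells solid] → remaining = 352
after view 2 [y-axis, 47 of 64 cells solid] → remaining = 261
after view 3 [x-axis, 31 of 64 cells solid] → remaining = 130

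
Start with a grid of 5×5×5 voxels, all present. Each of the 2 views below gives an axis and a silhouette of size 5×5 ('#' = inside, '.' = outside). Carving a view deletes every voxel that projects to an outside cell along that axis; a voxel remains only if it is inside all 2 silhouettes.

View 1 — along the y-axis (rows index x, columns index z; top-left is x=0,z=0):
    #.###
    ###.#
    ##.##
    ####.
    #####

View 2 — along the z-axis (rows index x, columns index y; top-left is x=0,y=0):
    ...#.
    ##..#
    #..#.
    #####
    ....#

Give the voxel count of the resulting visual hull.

|visual hull| = 49

before carving: 125 voxels (5×5×5)
V1 y: intersect with XZ mask (21 set) -- 105 left
V2 z: intersect with XY mask (12 set) -- 49 left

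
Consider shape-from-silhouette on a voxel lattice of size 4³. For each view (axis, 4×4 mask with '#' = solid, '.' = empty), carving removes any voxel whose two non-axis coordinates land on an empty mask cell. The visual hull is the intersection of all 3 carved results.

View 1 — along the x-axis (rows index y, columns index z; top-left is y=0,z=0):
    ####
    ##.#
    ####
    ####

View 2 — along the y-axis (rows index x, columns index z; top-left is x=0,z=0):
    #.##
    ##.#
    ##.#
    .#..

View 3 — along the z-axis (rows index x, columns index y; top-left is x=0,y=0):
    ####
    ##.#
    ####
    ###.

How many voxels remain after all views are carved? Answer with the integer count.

initial block: 4^3 = 64
step 1: project along x, AND mask (15/16) → |grid| = 60
step 2: project along y, AND mask (10/16) → |grid| = 39
step 3: project along z, AND mask (14/16) → |grid| = 35

35 voxels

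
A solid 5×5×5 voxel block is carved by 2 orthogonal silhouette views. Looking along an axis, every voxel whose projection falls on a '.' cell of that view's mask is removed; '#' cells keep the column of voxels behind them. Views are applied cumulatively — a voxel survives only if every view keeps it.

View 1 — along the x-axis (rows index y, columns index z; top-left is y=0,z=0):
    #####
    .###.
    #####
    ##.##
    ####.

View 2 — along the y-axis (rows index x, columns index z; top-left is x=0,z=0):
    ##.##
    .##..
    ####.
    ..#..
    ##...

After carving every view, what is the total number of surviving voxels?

start: 5×5×5 = 125 voxels
[1] x-view keeps 21 columns → grid now 105
[2] y-view keeps 13 columns → grid now 57

57 voxels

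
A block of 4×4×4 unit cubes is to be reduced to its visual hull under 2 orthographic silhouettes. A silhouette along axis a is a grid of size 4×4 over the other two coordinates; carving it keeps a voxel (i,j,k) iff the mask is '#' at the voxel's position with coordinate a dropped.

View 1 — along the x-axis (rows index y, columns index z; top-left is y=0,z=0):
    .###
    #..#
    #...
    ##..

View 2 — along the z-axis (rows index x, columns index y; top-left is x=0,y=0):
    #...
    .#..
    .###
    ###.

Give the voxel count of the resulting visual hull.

initial block: 4^3 = 64
carve view 1 (along x, YZ-mask fill 8/16): 32 voxels remain
carve view 2 (along z, XY-mask fill 8/16): 16 voxels remain

voxel count = 16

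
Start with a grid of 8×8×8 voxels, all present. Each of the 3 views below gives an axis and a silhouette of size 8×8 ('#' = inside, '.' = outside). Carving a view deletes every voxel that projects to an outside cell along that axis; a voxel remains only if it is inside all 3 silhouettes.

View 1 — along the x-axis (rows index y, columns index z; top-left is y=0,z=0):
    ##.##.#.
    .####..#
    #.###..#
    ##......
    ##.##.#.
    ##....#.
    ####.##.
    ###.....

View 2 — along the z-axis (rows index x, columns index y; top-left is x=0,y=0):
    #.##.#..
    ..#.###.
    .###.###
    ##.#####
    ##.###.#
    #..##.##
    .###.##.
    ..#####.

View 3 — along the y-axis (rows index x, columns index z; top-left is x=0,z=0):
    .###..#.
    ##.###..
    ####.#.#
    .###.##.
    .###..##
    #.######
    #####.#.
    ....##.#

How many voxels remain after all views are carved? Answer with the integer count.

full grid |V| = 512
[1] x-view keeps 34 columns → grid now 272
[2] z-view keeps 42 columns → grid now 173
[3] y-view keeps 41 columns → grid now 113

113 voxels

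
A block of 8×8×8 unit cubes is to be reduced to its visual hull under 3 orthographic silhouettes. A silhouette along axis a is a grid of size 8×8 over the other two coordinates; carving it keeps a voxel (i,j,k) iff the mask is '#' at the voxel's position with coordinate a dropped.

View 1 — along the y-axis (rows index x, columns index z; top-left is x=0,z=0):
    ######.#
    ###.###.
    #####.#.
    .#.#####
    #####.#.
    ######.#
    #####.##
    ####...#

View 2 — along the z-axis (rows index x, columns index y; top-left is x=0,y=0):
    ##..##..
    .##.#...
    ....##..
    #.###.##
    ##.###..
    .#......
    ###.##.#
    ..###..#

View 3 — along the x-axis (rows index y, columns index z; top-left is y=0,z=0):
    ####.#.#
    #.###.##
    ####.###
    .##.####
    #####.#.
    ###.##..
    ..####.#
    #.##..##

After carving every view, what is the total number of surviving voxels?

146 voxels

start: 8×8×8 = 512 voxels
V1 y: intersect with XZ mask (50 set) -- 400 left
V2 z: intersect with XY mask (31 set) -- 193 left
V3 x: intersect with YZ mask (46 set) -- 146 left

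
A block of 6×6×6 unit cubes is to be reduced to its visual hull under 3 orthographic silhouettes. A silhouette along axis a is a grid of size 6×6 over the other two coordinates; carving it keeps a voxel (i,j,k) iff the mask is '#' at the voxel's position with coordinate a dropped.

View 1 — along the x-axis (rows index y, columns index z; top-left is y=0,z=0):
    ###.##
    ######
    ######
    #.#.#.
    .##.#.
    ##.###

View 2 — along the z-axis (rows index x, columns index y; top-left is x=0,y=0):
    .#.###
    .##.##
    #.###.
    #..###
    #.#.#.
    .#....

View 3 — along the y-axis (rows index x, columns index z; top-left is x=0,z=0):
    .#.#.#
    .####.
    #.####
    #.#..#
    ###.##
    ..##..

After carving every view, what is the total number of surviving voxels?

full grid |V| = 216
carve view 1 (along x, YZ-mask fill 28/36): 168 voxels remain
carve view 2 (along z, XY-mask fill 20/36): 90 voxels remain
carve view 3 (along y, XZ-mask fill 22/36): 58 voxels remain

58 voxels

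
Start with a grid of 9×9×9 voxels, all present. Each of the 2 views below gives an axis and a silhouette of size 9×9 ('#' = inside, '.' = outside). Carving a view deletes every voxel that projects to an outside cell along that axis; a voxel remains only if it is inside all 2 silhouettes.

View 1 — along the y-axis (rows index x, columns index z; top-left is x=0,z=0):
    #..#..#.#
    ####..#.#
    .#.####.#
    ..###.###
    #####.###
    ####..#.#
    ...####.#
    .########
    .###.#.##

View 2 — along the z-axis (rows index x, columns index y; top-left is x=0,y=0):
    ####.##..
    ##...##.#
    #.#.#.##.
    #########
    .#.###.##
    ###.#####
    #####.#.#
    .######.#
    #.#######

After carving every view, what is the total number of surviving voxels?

remaining voxels: 373

full grid |V| = 729
after view 1 [y-axis, 55 of 81 cells solid] → remaining = 495
after view 2 [z-axis, 61 of 81 cells solid] → remaining = 373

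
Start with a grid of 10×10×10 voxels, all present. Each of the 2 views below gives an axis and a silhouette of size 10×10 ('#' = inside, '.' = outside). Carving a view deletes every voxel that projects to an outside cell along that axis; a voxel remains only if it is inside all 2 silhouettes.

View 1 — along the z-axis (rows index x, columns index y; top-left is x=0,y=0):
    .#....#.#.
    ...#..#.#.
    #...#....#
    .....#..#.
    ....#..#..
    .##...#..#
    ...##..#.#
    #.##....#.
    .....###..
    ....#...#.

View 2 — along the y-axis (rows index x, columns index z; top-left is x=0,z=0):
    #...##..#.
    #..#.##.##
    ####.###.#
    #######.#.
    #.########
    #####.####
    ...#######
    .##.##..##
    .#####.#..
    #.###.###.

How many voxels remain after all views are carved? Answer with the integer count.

voxel count = 208

full grid |V| = 1000
  1. axis=2 (XY plane), |mask|=30  ⇒  voxels=300
  2. axis=1 (XZ plane), |mask|=70  ⇒  voxels=208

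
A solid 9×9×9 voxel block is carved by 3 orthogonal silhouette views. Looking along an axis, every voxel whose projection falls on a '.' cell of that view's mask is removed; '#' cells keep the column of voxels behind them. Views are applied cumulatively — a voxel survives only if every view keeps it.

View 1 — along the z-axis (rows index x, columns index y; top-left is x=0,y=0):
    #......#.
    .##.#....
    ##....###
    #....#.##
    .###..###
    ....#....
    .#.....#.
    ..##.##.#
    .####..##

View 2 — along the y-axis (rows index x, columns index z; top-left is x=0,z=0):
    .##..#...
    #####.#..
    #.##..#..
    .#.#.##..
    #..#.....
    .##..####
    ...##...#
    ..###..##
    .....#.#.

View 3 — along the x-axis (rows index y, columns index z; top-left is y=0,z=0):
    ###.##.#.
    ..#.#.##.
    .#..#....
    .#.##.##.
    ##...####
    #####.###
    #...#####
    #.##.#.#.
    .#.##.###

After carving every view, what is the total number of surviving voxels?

69 voxels

full grid |V| = 729
[1] z-view keeps 34 columns → grid now 306
[2] y-view keeps 35 columns → grid now 121
[3] x-view keeps 48 columns → grid now 69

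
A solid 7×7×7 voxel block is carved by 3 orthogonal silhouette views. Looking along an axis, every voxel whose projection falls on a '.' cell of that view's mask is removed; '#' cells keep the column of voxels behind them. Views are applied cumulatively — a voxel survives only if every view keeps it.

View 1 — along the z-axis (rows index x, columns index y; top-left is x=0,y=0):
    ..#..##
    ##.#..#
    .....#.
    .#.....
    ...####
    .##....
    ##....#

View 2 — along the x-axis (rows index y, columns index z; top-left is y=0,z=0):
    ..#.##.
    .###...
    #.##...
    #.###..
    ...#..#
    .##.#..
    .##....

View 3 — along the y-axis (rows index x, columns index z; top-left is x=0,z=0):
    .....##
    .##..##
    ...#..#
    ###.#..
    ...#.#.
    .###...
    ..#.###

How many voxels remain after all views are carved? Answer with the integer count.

full grid |V| = 343
V1 z: intersect with XY mask (18 set) -- 126 left
V2 x: intersect with YZ mask (20 set) -- 51 left
V3 y: intersect with XZ mask (21 set) -- 21 left

remaining voxels: 21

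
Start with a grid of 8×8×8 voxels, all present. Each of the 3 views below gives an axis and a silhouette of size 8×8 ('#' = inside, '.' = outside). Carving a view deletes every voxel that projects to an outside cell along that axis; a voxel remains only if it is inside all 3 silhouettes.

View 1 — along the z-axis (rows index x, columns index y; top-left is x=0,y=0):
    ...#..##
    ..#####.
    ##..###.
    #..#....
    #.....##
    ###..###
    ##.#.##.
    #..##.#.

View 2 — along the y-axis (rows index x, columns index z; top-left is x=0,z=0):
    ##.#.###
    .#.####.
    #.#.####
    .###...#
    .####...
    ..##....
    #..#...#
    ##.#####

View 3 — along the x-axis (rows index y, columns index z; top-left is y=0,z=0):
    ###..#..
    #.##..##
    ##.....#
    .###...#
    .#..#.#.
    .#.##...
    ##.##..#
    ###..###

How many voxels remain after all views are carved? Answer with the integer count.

initial block: 8^3 = 512
V1 z: intersect with XY mask (33 set) -- 264 left
V2 y: intersect with XZ mask (37 set) -- 148 left
V3 x: intersect with YZ mask (33 set) -- 80 left

voxel count = 80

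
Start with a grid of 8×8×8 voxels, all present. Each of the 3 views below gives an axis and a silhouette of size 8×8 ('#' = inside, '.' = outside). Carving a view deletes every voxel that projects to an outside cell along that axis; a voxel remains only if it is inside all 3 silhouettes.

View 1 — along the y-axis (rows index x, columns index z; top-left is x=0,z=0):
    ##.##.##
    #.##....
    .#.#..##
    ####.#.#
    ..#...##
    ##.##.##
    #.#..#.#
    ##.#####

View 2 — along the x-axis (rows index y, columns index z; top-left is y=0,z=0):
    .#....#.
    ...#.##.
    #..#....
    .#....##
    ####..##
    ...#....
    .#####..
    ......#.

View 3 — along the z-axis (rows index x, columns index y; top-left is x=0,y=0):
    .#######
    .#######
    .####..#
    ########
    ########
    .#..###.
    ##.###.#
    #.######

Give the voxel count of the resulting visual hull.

initial block: 8^3 = 512
  1. axis=1 (XZ plane), |mask|=39  ⇒  voxels=312
  2. axis=0 (YZ plane), |mask|=23  ⇒  voxels=118
  3. axis=2 (XY plane), |mask|=52  ⇒  voxels=97

|visual hull| = 97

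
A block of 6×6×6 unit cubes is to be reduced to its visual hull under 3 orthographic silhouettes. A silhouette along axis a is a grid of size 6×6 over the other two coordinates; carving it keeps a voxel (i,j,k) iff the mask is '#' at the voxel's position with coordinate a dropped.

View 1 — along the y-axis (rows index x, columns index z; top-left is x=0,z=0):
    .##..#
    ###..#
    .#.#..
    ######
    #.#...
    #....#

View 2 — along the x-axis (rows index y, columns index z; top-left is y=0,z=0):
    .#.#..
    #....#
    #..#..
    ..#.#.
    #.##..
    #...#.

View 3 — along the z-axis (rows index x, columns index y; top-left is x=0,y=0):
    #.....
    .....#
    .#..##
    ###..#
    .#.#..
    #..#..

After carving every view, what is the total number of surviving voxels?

13 voxels

initial block: 6^3 = 216
after view 1 [y-axis, 19 of 36 cells solid] → remaining = 114
after view 2 [x-axis, 13 of 36 cells solid] → remaining = 40
after view 3 [z-axis, 13 of 36 cells solid] → remaining = 13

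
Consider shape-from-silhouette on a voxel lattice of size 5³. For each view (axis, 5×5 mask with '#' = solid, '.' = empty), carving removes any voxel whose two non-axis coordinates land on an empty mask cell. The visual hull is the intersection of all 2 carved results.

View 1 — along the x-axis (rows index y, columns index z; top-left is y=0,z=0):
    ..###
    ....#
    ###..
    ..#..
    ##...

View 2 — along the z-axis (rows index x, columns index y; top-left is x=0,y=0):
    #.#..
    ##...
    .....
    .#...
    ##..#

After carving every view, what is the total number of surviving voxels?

full grid |V| = 125
carve view 1 (along x, YZ-mask fill 10/25): 50 voxels remain
carve view 2 (along z, XY-mask fill 8/25): 17 voxels remain

remaining voxels: 17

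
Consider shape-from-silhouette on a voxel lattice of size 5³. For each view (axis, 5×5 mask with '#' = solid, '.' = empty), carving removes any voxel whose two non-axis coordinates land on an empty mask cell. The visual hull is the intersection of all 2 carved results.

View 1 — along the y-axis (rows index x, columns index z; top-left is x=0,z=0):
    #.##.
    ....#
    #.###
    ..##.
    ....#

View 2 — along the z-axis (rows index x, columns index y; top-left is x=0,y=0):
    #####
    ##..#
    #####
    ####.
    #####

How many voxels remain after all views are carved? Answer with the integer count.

remaining voxels: 51

full grid |V| = 125
step 1: project along y, AND mask (11/25) → |grid| = 55
step 2: project along z, AND mask (22/25) → |grid| = 51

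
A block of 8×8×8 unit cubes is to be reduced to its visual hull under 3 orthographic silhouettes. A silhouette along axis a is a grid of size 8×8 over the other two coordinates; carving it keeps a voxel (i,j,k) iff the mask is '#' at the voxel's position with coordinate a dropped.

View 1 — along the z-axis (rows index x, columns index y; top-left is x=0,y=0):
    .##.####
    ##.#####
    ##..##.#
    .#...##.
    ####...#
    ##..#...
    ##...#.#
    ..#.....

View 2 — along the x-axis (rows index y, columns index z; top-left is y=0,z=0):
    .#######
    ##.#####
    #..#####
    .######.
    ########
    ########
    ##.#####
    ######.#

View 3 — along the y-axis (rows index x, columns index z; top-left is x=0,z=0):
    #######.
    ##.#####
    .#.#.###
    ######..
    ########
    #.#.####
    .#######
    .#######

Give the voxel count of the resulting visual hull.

initial block: 8^3 = 512
after view 1 [z-axis, 34 of 64 cells solid] → remaining = 272
after view 2 [x-axis, 56 of 64 cells solid] → remaining = 242
after view 3 [y-axis, 53 of 64 cells solid] → remaining = 202

|visual hull| = 202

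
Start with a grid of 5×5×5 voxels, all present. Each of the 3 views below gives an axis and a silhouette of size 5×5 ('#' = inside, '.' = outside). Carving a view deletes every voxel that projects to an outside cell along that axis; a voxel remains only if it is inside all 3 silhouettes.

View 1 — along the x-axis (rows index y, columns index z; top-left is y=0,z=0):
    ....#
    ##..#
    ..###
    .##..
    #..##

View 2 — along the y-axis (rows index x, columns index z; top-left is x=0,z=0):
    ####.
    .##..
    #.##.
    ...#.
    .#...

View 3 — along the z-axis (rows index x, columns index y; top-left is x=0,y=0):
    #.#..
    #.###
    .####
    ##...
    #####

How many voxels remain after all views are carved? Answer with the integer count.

start: 5×5×5 = 125 voxels
[1] x-view keeps 12 columns → grid now 60
[2] y-view keeps 11 columns → grid now 22
[3] z-view keeps 17 columns → grid now 13

13 voxels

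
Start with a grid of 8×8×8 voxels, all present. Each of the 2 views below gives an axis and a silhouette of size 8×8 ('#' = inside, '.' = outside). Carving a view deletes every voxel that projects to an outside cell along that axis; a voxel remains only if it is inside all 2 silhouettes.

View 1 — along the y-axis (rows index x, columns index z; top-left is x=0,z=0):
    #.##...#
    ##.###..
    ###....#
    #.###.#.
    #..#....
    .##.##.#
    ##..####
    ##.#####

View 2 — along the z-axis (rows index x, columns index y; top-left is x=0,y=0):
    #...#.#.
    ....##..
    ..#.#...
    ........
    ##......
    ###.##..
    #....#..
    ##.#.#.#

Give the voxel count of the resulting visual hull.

|visual hull| = 106

initial block: 8^3 = 512
carve view 1 (along y, XZ-mask fill 38/64): 304 voxels remain
carve view 2 (along z, XY-mask fill 21/64): 106 voxels remain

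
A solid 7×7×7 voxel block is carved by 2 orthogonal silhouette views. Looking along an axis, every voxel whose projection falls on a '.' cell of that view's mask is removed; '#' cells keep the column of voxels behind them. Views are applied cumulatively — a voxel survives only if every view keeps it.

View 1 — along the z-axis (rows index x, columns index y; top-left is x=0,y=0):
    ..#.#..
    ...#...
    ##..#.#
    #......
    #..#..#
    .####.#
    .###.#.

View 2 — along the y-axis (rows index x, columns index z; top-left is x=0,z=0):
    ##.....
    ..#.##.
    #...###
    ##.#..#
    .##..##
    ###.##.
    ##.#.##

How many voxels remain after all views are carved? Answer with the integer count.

initial block: 7^3 = 343
[1] z-view keeps 20 columns → grid now 140
[2] y-view keeps 27 columns → grid now 84

remaining voxels: 84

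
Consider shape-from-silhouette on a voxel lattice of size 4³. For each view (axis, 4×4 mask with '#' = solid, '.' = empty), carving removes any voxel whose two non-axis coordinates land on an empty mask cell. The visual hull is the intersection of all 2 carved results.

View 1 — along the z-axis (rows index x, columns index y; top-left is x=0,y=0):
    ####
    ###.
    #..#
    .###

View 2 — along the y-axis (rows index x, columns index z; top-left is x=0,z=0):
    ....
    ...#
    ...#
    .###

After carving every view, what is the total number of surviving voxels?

14 voxels

initial block: 4^3 = 64
carve view 1 (along z, XY-mask fill 12/16): 48 voxels remain
carve view 2 (along y, XZ-mask fill 5/16): 14 voxels remain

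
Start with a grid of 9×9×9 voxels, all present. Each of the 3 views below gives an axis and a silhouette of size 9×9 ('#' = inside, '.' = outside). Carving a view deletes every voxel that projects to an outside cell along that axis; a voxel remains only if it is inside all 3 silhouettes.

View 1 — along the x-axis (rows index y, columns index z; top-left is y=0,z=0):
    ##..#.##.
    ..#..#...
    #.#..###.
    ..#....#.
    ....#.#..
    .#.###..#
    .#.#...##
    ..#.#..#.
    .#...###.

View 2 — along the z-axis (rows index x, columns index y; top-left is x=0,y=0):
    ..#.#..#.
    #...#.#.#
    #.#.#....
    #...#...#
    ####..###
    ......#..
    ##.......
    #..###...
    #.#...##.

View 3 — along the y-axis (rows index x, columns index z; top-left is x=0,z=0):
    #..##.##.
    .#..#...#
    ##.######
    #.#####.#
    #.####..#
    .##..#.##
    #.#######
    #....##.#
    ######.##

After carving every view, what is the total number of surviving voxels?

before carving: 729 voxels (9×9×9)
step 1: project along x, AND mask (32/81) → |grid| = 288
step 2: project along z, AND mask (31/81) → |grid| = 115
step 3: project along y, AND mask (54/81) → |grid| = 73

73 voxels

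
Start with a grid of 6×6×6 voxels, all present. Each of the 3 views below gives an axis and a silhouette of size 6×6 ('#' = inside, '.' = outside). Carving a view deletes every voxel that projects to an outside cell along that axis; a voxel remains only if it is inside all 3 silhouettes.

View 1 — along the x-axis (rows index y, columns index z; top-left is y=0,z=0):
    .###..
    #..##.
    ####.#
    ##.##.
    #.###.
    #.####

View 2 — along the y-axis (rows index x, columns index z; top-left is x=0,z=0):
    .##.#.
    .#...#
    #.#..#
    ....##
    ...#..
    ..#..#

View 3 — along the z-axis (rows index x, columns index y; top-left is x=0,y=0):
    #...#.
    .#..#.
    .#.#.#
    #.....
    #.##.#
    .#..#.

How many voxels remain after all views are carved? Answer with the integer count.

14 voxels

full grid |V| = 216
[1] x-view keeps 24 columns → grid now 144
[2] y-view keeps 13 columns → grid now 45
[3] z-view keeps 14 columns → grid now 14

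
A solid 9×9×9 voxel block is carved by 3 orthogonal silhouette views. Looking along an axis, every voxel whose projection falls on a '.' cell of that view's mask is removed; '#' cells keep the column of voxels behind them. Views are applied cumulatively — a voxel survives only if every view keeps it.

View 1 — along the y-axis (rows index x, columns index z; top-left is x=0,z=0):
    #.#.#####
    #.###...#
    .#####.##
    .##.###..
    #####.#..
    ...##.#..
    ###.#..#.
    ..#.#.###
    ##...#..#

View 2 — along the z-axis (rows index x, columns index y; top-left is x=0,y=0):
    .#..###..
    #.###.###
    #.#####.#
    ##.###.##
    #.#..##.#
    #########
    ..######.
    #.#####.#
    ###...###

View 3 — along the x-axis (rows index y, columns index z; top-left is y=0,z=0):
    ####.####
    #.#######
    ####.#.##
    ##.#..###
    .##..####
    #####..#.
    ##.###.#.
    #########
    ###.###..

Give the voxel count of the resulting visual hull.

initial block: 9^3 = 729
carve view 1 (along y, XZ-mask fill 47/81): 423 voxels remain
carve view 2 (along z, XY-mask fill 58/81): 293 voxels remain
carve view 3 (along x, YZ-mask fill 62/81): 214 voxels remain

|visual hull| = 214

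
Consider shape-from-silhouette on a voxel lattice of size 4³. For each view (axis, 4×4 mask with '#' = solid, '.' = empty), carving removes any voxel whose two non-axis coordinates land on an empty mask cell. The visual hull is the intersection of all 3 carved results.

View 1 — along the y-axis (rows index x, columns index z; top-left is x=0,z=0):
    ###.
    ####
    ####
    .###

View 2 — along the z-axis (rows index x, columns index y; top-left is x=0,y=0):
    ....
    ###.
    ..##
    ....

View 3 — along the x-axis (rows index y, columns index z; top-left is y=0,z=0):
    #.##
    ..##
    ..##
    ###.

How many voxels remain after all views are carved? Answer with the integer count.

full grid |V| = 64
carve view 1 (along y, XZ-mask fill 14/16): 56 voxels remain
carve view 2 (along z, XY-mask fill 5/16): 20 voxels remain
carve view 3 (along x, YZ-mask fill 10/16): 12 voxels remain

|visual hull| = 12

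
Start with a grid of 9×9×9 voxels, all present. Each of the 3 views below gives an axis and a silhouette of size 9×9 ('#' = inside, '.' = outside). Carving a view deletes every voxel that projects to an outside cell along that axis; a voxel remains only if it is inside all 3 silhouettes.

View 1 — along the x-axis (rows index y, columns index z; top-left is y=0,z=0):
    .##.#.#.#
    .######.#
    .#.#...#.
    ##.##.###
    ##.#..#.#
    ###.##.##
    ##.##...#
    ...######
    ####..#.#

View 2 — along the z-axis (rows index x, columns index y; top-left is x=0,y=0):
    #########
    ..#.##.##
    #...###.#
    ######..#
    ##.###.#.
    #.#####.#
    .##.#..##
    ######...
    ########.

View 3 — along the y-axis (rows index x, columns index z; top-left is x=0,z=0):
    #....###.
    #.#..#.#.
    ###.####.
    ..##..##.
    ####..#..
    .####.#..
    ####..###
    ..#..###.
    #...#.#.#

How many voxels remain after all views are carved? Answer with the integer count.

voxel count = 165

initial block: 9^3 = 729
carve view 1 (along x, YZ-mask fill 51/81): 459 voxels remain
carve view 2 (along z, XY-mask fill 58/81): 327 voxels remain
carve view 3 (along y, XZ-mask fill 44/81): 165 voxels remain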